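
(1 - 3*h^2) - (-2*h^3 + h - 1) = 2*h^3 - 3*h^2 - h + 2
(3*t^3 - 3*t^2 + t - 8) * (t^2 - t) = 3*t^5 - 6*t^4 + 4*t^3 - 9*t^2 + 8*t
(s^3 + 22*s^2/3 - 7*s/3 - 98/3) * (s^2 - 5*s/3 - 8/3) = s^5 + 17*s^4/3 - 155*s^3/9 - 145*s^2/3 + 182*s/3 + 784/9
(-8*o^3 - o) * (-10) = 80*o^3 + 10*o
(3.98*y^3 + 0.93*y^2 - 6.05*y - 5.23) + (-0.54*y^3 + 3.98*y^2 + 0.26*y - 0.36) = 3.44*y^3 + 4.91*y^2 - 5.79*y - 5.59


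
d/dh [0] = 0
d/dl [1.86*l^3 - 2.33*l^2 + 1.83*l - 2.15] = 5.58*l^2 - 4.66*l + 1.83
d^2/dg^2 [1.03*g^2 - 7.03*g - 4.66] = 2.06000000000000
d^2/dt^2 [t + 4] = 0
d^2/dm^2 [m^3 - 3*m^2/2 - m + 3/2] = 6*m - 3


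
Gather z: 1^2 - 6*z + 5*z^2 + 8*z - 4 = 5*z^2 + 2*z - 3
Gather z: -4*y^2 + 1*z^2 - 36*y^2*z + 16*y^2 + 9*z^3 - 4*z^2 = -36*y^2*z + 12*y^2 + 9*z^3 - 3*z^2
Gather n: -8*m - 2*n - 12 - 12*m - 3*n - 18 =-20*m - 5*n - 30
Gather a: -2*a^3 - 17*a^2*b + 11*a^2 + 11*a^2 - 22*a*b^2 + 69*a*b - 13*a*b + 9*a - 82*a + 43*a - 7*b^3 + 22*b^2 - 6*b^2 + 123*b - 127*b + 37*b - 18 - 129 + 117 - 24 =-2*a^3 + a^2*(22 - 17*b) + a*(-22*b^2 + 56*b - 30) - 7*b^3 + 16*b^2 + 33*b - 54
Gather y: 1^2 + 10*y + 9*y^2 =9*y^2 + 10*y + 1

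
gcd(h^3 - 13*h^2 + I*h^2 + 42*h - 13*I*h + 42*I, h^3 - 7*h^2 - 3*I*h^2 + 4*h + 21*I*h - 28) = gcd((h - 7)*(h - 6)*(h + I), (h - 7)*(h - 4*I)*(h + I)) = h^2 + h*(-7 + I) - 7*I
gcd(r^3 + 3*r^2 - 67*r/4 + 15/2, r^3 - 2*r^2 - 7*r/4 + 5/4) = r^2 - 3*r + 5/4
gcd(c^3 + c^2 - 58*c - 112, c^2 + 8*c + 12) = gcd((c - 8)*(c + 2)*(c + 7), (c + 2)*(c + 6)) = c + 2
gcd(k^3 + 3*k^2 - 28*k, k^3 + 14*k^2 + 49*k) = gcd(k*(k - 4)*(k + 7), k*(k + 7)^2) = k^2 + 7*k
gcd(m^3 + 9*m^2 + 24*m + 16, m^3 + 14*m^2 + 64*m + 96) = m^2 + 8*m + 16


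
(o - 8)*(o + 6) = o^2 - 2*o - 48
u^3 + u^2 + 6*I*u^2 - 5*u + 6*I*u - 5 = (u + 1)*(u + I)*(u + 5*I)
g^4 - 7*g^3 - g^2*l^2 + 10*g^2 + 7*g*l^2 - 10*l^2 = (g - 5)*(g - 2)*(g - l)*(g + l)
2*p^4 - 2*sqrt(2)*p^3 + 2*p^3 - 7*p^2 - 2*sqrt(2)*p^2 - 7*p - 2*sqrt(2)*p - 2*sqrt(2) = (p + 1)*(p - 2*sqrt(2))*(sqrt(2)*p + 1)^2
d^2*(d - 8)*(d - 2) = d^4 - 10*d^3 + 16*d^2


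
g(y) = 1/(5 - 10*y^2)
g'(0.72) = 425.33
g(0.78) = -0.92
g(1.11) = -0.14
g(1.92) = -0.03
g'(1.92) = 0.04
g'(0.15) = 0.13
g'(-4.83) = -0.00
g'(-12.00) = 0.00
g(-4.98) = -0.00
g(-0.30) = 0.24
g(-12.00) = 0.00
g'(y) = 20*y/(5 - 10*y^2)^2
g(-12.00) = 0.00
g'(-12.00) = 0.00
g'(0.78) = 13.28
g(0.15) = 0.21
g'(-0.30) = -0.36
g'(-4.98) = -0.00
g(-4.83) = -0.00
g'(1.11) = 0.41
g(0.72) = -5.43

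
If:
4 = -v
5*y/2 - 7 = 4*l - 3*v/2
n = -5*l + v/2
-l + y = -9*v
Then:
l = 154/3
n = -776/3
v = -4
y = 262/3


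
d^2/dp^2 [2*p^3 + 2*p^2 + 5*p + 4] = 12*p + 4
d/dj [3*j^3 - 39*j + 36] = 9*j^2 - 39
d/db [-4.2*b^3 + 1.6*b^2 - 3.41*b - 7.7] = -12.6*b^2 + 3.2*b - 3.41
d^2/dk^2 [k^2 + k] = 2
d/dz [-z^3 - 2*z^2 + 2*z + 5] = -3*z^2 - 4*z + 2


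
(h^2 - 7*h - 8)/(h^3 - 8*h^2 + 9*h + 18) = (h - 8)/(h^2 - 9*h + 18)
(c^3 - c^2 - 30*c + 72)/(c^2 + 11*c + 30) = (c^2 - 7*c + 12)/(c + 5)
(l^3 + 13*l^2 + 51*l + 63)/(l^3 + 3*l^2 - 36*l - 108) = (l^2 + 10*l + 21)/(l^2 - 36)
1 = 1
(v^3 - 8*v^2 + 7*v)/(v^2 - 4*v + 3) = v*(v - 7)/(v - 3)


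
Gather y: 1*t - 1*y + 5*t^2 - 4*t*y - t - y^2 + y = 5*t^2 - 4*t*y - y^2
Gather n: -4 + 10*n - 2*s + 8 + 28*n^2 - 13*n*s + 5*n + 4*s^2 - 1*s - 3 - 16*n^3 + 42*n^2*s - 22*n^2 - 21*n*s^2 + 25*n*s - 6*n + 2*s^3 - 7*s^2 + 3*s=-16*n^3 + n^2*(42*s + 6) + n*(-21*s^2 + 12*s + 9) + 2*s^3 - 3*s^2 + 1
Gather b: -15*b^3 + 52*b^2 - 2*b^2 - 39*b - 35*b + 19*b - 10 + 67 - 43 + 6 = -15*b^3 + 50*b^2 - 55*b + 20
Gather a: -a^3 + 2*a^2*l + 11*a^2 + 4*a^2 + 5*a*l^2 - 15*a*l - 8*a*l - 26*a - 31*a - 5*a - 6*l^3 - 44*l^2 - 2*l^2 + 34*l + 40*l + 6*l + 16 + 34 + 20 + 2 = -a^3 + a^2*(2*l + 15) + a*(5*l^2 - 23*l - 62) - 6*l^3 - 46*l^2 + 80*l + 72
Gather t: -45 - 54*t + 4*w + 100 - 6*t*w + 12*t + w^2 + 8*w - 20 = t*(-6*w - 42) + w^2 + 12*w + 35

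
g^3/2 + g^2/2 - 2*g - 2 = (g/2 + 1/2)*(g - 2)*(g + 2)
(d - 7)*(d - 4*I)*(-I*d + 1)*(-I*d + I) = -d^4 + 8*d^3 + 3*I*d^3 - 11*d^2 - 24*I*d^2 + 32*d + 21*I*d - 28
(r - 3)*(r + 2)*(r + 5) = r^3 + 4*r^2 - 11*r - 30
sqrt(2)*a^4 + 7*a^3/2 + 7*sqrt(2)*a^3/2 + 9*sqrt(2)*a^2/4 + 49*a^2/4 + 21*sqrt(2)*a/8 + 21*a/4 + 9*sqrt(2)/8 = (a + 1/2)*(a + 3)*(a + 3*sqrt(2)/2)*(sqrt(2)*a + 1/2)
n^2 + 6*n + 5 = (n + 1)*(n + 5)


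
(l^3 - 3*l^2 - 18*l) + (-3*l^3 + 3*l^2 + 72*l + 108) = -2*l^3 + 54*l + 108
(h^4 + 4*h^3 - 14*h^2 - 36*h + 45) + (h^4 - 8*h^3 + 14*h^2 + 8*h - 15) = 2*h^4 - 4*h^3 - 28*h + 30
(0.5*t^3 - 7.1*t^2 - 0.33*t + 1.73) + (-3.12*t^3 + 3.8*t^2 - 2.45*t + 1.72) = -2.62*t^3 - 3.3*t^2 - 2.78*t + 3.45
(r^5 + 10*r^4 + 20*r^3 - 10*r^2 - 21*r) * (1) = r^5 + 10*r^4 + 20*r^3 - 10*r^2 - 21*r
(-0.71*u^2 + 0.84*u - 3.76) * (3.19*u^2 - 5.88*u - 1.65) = -2.2649*u^4 + 6.8544*u^3 - 15.7621*u^2 + 20.7228*u + 6.204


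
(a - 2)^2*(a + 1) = a^3 - 3*a^2 + 4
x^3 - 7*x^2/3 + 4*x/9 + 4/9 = (x - 2)*(x - 2/3)*(x + 1/3)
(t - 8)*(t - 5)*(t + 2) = t^3 - 11*t^2 + 14*t + 80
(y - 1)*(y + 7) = y^2 + 6*y - 7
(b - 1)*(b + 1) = b^2 - 1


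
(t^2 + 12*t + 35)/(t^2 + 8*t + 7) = (t + 5)/(t + 1)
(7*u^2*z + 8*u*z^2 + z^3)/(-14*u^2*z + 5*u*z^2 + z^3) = (u + z)/(-2*u + z)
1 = 1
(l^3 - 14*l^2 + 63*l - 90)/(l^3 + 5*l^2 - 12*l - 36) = (l^2 - 11*l + 30)/(l^2 + 8*l + 12)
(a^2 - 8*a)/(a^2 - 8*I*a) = (a - 8)/(a - 8*I)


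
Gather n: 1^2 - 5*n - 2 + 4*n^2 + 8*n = 4*n^2 + 3*n - 1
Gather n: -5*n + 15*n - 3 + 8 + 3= 10*n + 8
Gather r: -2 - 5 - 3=-10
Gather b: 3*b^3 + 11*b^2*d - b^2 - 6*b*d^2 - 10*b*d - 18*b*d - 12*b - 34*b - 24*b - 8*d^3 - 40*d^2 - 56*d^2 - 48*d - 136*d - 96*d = 3*b^3 + b^2*(11*d - 1) + b*(-6*d^2 - 28*d - 70) - 8*d^3 - 96*d^2 - 280*d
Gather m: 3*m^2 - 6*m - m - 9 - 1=3*m^2 - 7*m - 10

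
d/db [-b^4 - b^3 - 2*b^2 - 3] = b*(-4*b^2 - 3*b - 4)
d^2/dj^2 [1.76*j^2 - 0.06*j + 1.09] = 3.52000000000000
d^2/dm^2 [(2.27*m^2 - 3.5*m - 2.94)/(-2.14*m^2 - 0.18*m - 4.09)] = (33.806008*m^3 + 199.994556*m^2 - 177.009672*m - 132.37375)/(9.800344*m^6 + 2.472984*m^5 + 56.3997*m^4 + 9.45864*m^3 + 107.79195*m^2 + 9.033174*m + 68.417929)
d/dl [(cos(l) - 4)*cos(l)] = 2*(2 - cos(l))*sin(l)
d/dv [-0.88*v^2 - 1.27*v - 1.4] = -1.76*v - 1.27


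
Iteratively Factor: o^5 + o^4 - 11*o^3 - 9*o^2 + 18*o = (o + 2)*(o^4 - o^3 - 9*o^2 + 9*o) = (o + 2)*(o + 3)*(o^3 - 4*o^2 + 3*o) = (o - 3)*(o + 2)*(o + 3)*(o^2 - o) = o*(o - 3)*(o + 2)*(o + 3)*(o - 1)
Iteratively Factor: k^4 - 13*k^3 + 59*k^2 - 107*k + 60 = (k - 5)*(k^3 - 8*k^2 + 19*k - 12) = (k - 5)*(k - 4)*(k^2 - 4*k + 3) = (k - 5)*(k - 4)*(k - 1)*(k - 3)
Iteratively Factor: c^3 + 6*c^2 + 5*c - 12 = (c - 1)*(c^2 + 7*c + 12) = (c - 1)*(c + 3)*(c + 4)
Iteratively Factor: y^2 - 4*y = (y - 4)*(y)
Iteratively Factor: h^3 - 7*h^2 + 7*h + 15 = (h - 3)*(h^2 - 4*h - 5) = (h - 3)*(h + 1)*(h - 5)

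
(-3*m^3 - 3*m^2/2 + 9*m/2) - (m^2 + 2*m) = -3*m^3 - 5*m^2/2 + 5*m/2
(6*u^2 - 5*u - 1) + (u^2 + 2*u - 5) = 7*u^2 - 3*u - 6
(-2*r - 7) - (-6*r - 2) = 4*r - 5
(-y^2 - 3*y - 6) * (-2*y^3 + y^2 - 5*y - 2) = 2*y^5 + 5*y^4 + 14*y^3 + 11*y^2 + 36*y + 12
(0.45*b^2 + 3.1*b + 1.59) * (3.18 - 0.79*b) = -0.3555*b^3 - 1.018*b^2 + 8.6019*b + 5.0562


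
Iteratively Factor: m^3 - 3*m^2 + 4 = (m + 1)*(m^2 - 4*m + 4) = (m - 2)*(m + 1)*(m - 2)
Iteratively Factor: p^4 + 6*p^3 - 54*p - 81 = (p + 3)*(p^3 + 3*p^2 - 9*p - 27) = (p - 3)*(p + 3)*(p^2 + 6*p + 9) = (p - 3)*(p + 3)^2*(p + 3)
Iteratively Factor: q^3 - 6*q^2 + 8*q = (q)*(q^2 - 6*q + 8) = q*(q - 4)*(q - 2)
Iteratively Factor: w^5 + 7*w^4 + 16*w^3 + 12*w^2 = (w)*(w^4 + 7*w^3 + 16*w^2 + 12*w) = w*(w + 2)*(w^3 + 5*w^2 + 6*w) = w*(w + 2)^2*(w^2 + 3*w) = w*(w + 2)^2*(w + 3)*(w)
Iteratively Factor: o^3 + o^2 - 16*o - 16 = (o + 4)*(o^2 - 3*o - 4) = (o + 1)*(o + 4)*(o - 4)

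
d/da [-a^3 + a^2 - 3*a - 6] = -3*a^2 + 2*a - 3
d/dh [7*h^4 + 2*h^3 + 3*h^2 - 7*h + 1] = 28*h^3 + 6*h^2 + 6*h - 7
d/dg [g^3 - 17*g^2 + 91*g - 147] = 3*g^2 - 34*g + 91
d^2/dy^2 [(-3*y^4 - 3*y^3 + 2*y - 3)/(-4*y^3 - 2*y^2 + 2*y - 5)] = 2*(12*y^6 - 240*y^5 + 6*y^4 - 90*y^3 + 564*y^2 + 69*y - 38)/(64*y^9 + 96*y^8 - 48*y^7 + 152*y^6 + 264*y^5 - 156*y^4 + 172*y^3 + 210*y^2 - 150*y + 125)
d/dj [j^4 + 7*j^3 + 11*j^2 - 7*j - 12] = 4*j^3 + 21*j^2 + 22*j - 7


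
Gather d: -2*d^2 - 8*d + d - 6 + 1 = -2*d^2 - 7*d - 5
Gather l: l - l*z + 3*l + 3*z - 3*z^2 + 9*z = l*(4 - z) - 3*z^2 + 12*z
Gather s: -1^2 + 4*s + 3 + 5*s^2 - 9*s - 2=5*s^2 - 5*s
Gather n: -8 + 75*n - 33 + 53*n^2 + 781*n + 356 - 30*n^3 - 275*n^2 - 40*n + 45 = -30*n^3 - 222*n^2 + 816*n + 360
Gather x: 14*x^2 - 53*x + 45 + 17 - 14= 14*x^2 - 53*x + 48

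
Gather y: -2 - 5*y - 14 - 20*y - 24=-25*y - 40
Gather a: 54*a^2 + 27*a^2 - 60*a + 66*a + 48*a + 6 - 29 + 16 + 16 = 81*a^2 + 54*a + 9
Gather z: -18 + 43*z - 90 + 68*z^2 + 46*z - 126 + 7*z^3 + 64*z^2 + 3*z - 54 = 7*z^3 + 132*z^2 + 92*z - 288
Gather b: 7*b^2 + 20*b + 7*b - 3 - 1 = 7*b^2 + 27*b - 4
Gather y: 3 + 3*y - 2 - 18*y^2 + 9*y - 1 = -18*y^2 + 12*y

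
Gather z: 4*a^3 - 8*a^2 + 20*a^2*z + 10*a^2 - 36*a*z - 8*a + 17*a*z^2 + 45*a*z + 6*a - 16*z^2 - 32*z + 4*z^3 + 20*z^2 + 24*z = 4*a^3 + 2*a^2 - 2*a + 4*z^3 + z^2*(17*a + 4) + z*(20*a^2 + 9*a - 8)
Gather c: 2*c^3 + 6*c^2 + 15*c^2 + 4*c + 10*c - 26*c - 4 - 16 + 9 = 2*c^3 + 21*c^2 - 12*c - 11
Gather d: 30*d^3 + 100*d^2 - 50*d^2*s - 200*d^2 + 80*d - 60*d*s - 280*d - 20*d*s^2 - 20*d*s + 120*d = 30*d^3 + d^2*(-50*s - 100) + d*(-20*s^2 - 80*s - 80)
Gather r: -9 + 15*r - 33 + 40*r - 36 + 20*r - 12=75*r - 90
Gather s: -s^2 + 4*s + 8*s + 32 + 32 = -s^2 + 12*s + 64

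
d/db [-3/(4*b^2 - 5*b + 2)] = 3*(8*b - 5)/(4*b^2 - 5*b + 2)^2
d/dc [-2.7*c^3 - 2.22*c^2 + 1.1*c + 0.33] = -8.1*c^2 - 4.44*c + 1.1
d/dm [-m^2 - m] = -2*m - 1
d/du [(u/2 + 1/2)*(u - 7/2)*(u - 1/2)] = 3*u^2/2 - 3*u - 9/8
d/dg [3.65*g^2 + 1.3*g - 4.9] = 7.3*g + 1.3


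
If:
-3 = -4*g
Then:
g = 3/4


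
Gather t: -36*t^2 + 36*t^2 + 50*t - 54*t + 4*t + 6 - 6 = 0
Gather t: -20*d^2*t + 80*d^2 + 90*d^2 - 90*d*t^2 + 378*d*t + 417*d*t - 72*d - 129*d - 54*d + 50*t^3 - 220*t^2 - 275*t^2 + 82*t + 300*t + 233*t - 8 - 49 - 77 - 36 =170*d^2 - 255*d + 50*t^3 + t^2*(-90*d - 495) + t*(-20*d^2 + 795*d + 615) - 170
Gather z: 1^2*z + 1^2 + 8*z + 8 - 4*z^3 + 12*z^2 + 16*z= -4*z^3 + 12*z^2 + 25*z + 9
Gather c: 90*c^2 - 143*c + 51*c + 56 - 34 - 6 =90*c^2 - 92*c + 16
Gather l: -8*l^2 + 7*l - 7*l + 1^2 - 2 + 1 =-8*l^2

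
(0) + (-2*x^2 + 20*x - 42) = -2*x^2 + 20*x - 42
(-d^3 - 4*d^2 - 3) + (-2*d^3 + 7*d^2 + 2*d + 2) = -3*d^3 + 3*d^2 + 2*d - 1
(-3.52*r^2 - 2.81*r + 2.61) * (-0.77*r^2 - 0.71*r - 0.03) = 2.7104*r^4 + 4.6629*r^3 + 0.0909999999999998*r^2 - 1.7688*r - 0.0783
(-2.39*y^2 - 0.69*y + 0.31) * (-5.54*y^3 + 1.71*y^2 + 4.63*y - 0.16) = 13.2406*y^5 - 0.2643*y^4 - 13.963*y^3 - 2.2822*y^2 + 1.5457*y - 0.0496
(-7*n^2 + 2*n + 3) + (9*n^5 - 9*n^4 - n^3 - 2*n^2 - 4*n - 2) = 9*n^5 - 9*n^4 - n^3 - 9*n^2 - 2*n + 1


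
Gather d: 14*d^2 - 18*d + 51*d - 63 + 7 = 14*d^2 + 33*d - 56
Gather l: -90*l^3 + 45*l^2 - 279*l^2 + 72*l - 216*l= -90*l^3 - 234*l^2 - 144*l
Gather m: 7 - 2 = 5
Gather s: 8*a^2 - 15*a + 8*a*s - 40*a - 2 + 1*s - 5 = 8*a^2 - 55*a + s*(8*a + 1) - 7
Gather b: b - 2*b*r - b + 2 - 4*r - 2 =-2*b*r - 4*r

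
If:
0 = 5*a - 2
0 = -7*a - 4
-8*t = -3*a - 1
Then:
No Solution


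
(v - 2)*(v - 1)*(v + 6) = v^3 + 3*v^2 - 16*v + 12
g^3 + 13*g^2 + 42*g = g*(g + 6)*(g + 7)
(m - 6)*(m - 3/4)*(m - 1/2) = m^3 - 29*m^2/4 + 63*m/8 - 9/4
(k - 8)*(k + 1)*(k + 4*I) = k^3 - 7*k^2 + 4*I*k^2 - 8*k - 28*I*k - 32*I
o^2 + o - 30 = (o - 5)*(o + 6)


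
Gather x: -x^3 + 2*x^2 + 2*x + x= -x^3 + 2*x^2 + 3*x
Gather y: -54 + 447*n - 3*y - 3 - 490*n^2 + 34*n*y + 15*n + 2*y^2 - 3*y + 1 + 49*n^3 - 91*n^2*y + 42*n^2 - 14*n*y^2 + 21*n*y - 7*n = 49*n^3 - 448*n^2 + 455*n + y^2*(2 - 14*n) + y*(-91*n^2 + 55*n - 6) - 56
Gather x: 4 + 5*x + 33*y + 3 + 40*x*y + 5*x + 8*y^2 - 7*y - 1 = x*(40*y + 10) + 8*y^2 + 26*y + 6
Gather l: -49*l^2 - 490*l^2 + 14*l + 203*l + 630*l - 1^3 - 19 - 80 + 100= -539*l^2 + 847*l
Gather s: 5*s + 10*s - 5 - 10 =15*s - 15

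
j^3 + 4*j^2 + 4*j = j*(j + 2)^2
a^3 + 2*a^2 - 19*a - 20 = (a - 4)*(a + 1)*(a + 5)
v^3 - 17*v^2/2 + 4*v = v*(v - 8)*(v - 1/2)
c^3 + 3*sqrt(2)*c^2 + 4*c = c*(c + sqrt(2))*(c + 2*sqrt(2))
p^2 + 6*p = p*(p + 6)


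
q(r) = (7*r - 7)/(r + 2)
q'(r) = 7/(r + 2) - (7*r - 7)/(r + 2)^2 = 21/(r + 2)^2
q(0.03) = -3.34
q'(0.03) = 5.10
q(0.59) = -1.11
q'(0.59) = 3.13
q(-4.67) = 14.87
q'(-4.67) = 2.95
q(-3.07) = 26.63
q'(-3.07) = 18.34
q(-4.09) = 17.05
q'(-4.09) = 4.81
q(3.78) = 3.37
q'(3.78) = 0.63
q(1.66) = 1.26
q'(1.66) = 1.57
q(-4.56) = 15.20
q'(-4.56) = 3.20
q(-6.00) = 12.25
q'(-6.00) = 1.31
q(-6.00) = 12.25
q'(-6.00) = 1.31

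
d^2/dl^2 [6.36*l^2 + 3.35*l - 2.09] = 12.7200000000000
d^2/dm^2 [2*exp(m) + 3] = 2*exp(m)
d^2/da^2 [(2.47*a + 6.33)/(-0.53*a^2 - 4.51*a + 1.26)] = (-(1.06*a + 4.51)*(2.12*a + 9.02)*(2.47*a + 6.33) + (7.8546*a + 28.9892)*(0.53*a^2 + 4.51*a - 1.26))/(0.53*a^2 + 4.51*a - 1.26)^3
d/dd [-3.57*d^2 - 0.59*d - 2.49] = -7.14*d - 0.59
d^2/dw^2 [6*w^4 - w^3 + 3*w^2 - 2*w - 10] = 72*w^2 - 6*w + 6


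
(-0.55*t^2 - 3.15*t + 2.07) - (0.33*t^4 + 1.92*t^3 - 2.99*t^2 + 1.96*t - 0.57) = -0.33*t^4 - 1.92*t^3 + 2.44*t^2 - 5.11*t + 2.64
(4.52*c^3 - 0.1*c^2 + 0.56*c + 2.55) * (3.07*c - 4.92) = 13.8764*c^4 - 22.5454*c^3 + 2.2112*c^2 + 5.0733*c - 12.546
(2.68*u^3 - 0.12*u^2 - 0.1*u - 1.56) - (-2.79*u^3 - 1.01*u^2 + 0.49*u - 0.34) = 5.47*u^3 + 0.89*u^2 - 0.59*u - 1.22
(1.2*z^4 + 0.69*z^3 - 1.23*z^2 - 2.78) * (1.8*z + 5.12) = 2.16*z^5 + 7.386*z^4 + 1.3188*z^3 - 6.2976*z^2 - 5.004*z - 14.2336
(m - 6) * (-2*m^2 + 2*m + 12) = -2*m^3 + 14*m^2 - 72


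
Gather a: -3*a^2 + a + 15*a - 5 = -3*a^2 + 16*a - 5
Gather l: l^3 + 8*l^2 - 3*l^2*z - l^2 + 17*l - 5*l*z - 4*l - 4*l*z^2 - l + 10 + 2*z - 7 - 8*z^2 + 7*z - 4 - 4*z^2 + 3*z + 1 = l^3 + l^2*(7 - 3*z) + l*(-4*z^2 - 5*z + 12) - 12*z^2 + 12*z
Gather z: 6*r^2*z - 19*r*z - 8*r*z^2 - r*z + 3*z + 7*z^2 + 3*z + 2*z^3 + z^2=2*z^3 + z^2*(8 - 8*r) + z*(6*r^2 - 20*r + 6)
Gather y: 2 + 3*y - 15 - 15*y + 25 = 12 - 12*y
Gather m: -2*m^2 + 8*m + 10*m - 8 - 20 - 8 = -2*m^2 + 18*m - 36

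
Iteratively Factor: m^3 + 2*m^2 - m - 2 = (m + 2)*(m^2 - 1) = (m - 1)*(m + 2)*(m + 1)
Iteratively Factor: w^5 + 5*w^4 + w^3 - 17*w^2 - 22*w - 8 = (w + 4)*(w^4 + w^3 - 3*w^2 - 5*w - 2) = (w + 1)*(w + 4)*(w^3 - 3*w - 2) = (w + 1)^2*(w + 4)*(w^2 - w - 2) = (w + 1)^3*(w + 4)*(w - 2)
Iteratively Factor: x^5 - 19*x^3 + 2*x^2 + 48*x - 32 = (x - 1)*(x^4 + x^3 - 18*x^2 - 16*x + 32) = (x - 1)*(x + 4)*(x^3 - 3*x^2 - 6*x + 8) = (x - 1)^2*(x + 4)*(x^2 - 2*x - 8) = (x - 1)^2*(x + 2)*(x + 4)*(x - 4)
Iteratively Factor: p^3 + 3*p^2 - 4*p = (p)*(p^2 + 3*p - 4) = p*(p - 1)*(p + 4)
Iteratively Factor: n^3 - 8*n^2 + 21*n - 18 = (n - 3)*(n^2 - 5*n + 6) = (n - 3)^2*(n - 2)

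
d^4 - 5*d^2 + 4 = (d - 2)*(d - 1)*(d + 1)*(d + 2)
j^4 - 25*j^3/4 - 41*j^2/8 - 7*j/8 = j*(j - 7)*(j + 1/4)*(j + 1/2)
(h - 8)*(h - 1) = h^2 - 9*h + 8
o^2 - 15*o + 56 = (o - 8)*(o - 7)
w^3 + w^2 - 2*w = w*(w - 1)*(w + 2)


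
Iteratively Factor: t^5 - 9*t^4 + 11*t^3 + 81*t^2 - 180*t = (t - 5)*(t^4 - 4*t^3 - 9*t^2 + 36*t) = (t - 5)*(t - 3)*(t^3 - t^2 - 12*t) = (t - 5)*(t - 3)*(t + 3)*(t^2 - 4*t) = (t - 5)*(t - 4)*(t - 3)*(t + 3)*(t)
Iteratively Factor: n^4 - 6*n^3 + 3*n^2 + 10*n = (n)*(n^3 - 6*n^2 + 3*n + 10) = n*(n - 5)*(n^2 - n - 2) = n*(n - 5)*(n + 1)*(n - 2)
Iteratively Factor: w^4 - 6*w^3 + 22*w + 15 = (w - 5)*(w^3 - w^2 - 5*w - 3) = (w - 5)*(w + 1)*(w^2 - 2*w - 3) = (w - 5)*(w + 1)^2*(w - 3)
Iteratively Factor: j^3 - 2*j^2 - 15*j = (j + 3)*(j^2 - 5*j) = (j - 5)*(j + 3)*(j)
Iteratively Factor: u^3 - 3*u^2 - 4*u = (u - 4)*(u^2 + u) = (u - 4)*(u + 1)*(u)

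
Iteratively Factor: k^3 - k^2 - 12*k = (k)*(k^2 - k - 12) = k*(k - 4)*(k + 3)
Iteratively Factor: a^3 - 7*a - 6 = (a + 1)*(a^2 - a - 6) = (a + 1)*(a + 2)*(a - 3)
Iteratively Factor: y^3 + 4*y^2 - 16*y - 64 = (y - 4)*(y^2 + 8*y + 16) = (y - 4)*(y + 4)*(y + 4)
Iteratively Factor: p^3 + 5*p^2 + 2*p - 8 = (p - 1)*(p^2 + 6*p + 8) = (p - 1)*(p + 2)*(p + 4)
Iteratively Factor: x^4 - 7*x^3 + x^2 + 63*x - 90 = (x - 2)*(x^3 - 5*x^2 - 9*x + 45) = (x - 5)*(x - 2)*(x^2 - 9) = (x - 5)*(x - 3)*(x - 2)*(x + 3)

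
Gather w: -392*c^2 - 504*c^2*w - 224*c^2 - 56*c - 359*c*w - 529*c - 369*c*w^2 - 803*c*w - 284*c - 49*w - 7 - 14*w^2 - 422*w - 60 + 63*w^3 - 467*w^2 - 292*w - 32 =-616*c^2 - 869*c + 63*w^3 + w^2*(-369*c - 481) + w*(-504*c^2 - 1162*c - 763) - 99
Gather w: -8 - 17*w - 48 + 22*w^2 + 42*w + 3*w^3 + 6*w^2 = 3*w^3 + 28*w^2 + 25*w - 56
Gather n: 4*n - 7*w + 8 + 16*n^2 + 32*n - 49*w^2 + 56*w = 16*n^2 + 36*n - 49*w^2 + 49*w + 8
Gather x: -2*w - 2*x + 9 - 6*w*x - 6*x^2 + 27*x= -2*w - 6*x^2 + x*(25 - 6*w) + 9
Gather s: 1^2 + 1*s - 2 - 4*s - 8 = -3*s - 9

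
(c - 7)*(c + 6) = c^2 - c - 42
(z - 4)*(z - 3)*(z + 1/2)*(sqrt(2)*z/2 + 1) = sqrt(2)*z^4/2 - 13*sqrt(2)*z^3/4 + z^3 - 13*z^2/2 + 17*sqrt(2)*z^2/4 + 3*sqrt(2)*z + 17*z/2 + 6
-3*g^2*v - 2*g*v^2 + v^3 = v*(-3*g + v)*(g + v)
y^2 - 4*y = y*(y - 4)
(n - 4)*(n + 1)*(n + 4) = n^3 + n^2 - 16*n - 16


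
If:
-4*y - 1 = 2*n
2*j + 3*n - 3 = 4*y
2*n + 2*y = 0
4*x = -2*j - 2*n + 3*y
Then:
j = -1/4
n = 1/2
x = -1/2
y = -1/2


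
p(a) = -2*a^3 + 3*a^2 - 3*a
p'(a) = -6*a^2 + 6*a - 3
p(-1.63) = 21.52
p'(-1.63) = -28.72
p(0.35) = -0.77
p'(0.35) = -1.64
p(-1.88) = 29.53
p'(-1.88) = -35.49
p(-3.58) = 140.95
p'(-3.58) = -101.38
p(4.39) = -124.56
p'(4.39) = -92.29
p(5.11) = -203.86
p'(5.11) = -129.01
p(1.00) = -2.00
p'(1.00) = -3.00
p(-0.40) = 1.81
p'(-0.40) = -6.36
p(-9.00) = 1728.00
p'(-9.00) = -543.00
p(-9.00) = 1728.00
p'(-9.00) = -543.00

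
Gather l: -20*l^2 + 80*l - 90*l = -20*l^2 - 10*l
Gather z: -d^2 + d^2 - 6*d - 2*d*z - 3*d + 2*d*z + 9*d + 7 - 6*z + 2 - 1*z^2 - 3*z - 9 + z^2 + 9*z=0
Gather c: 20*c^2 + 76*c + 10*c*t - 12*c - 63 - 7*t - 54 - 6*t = 20*c^2 + c*(10*t + 64) - 13*t - 117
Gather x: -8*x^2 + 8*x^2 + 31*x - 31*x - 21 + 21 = 0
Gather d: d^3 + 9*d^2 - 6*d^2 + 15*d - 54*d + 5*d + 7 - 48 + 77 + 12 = d^3 + 3*d^2 - 34*d + 48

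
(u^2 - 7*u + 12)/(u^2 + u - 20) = (u - 3)/(u + 5)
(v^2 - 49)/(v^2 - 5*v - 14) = (v + 7)/(v + 2)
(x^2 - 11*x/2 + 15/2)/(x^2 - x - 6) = (x - 5/2)/(x + 2)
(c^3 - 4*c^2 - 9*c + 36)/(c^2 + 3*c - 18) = (c^2 - c - 12)/(c + 6)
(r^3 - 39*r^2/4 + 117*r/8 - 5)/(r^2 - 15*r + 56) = (8*r^2 - 14*r + 5)/(8*(r - 7))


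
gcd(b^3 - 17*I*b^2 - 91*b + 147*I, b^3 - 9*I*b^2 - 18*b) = b - 3*I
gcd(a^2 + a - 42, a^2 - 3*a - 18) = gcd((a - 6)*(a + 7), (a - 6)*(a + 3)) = a - 6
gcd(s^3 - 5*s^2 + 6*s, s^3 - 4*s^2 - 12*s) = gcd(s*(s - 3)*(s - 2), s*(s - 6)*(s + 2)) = s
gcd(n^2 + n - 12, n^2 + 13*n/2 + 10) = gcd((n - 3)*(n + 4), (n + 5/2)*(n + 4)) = n + 4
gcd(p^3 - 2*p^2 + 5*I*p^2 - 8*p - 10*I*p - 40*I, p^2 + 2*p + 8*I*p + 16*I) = p + 2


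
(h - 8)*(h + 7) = h^2 - h - 56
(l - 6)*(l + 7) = l^2 + l - 42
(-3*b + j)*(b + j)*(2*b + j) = -6*b^3 - 7*b^2*j + j^3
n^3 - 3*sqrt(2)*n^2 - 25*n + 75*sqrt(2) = (n - 5)*(n + 5)*(n - 3*sqrt(2))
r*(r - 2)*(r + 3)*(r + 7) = r^4 + 8*r^3 + r^2 - 42*r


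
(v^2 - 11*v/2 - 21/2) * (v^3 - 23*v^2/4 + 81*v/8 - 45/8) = v^5 - 45*v^4/4 + 125*v^3/4 - 15*v^2/16 - 603*v/8 + 945/16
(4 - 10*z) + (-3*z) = 4 - 13*z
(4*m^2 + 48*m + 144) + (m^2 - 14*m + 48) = 5*m^2 + 34*m + 192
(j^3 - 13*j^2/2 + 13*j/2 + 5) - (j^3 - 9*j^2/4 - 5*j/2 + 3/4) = -17*j^2/4 + 9*j + 17/4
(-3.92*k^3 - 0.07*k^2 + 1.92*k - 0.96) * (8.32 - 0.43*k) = 1.6856*k^4 - 32.5843*k^3 - 1.408*k^2 + 16.3872*k - 7.9872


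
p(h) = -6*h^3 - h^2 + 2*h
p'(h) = -18*h^2 - 2*h + 2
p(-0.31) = -0.54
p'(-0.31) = 0.89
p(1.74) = -31.16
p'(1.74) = -55.98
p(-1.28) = 8.38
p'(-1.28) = -24.93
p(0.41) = 0.24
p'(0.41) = -1.85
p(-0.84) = 1.17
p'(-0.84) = -9.02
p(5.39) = -957.82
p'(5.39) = -531.72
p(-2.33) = 65.81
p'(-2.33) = -91.06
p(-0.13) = -0.26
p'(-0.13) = 1.96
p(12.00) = -10488.00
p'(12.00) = -2614.00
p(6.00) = -1320.00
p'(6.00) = -658.00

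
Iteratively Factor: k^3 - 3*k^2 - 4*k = (k)*(k^2 - 3*k - 4) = k*(k + 1)*(k - 4)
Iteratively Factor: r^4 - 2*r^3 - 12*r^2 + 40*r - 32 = (r - 2)*(r^3 - 12*r + 16) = (r - 2)^2*(r^2 + 2*r - 8) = (r - 2)^2*(r + 4)*(r - 2)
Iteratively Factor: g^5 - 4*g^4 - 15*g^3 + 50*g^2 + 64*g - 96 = (g + 2)*(g^4 - 6*g^3 - 3*g^2 + 56*g - 48) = (g - 4)*(g + 2)*(g^3 - 2*g^2 - 11*g + 12) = (g - 4)^2*(g + 2)*(g^2 + 2*g - 3) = (g - 4)^2*(g - 1)*(g + 2)*(g + 3)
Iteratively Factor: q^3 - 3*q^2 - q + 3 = (q - 3)*(q^2 - 1) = (q - 3)*(q + 1)*(q - 1)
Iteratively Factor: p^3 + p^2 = (p + 1)*(p^2) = p*(p + 1)*(p)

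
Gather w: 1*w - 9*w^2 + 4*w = -9*w^2 + 5*w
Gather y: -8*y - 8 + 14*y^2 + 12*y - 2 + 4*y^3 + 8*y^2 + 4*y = 4*y^3 + 22*y^2 + 8*y - 10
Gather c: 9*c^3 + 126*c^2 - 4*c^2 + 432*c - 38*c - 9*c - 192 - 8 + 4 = 9*c^3 + 122*c^2 + 385*c - 196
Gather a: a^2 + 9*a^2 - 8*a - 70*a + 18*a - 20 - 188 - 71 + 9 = 10*a^2 - 60*a - 270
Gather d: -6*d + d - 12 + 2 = -5*d - 10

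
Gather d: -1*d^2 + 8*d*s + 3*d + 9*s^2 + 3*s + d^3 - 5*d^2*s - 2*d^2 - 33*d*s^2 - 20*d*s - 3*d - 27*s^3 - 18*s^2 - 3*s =d^3 + d^2*(-5*s - 3) + d*(-33*s^2 - 12*s) - 27*s^3 - 9*s^2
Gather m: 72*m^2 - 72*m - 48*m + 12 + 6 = 72*m^2 - 120*m + 18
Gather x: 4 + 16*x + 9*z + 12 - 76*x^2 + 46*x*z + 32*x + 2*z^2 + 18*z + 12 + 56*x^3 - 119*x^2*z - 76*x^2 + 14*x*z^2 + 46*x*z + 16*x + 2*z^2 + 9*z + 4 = 56*x^3 + x^2*(-119*z - 152) + x*(14*z^2 + 92*z + 64) + 4*z^2 + 36*z + 32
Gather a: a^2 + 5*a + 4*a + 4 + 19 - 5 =a^2 + 9*a + 18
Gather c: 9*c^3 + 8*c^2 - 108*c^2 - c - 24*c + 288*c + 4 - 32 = 9*c^3 - 100*c^2 + 263*c - 28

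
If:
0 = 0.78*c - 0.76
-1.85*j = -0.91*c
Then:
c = 0.97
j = 0.48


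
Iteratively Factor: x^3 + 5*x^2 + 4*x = (x)*(x^2 + 5*x + 4) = x*(x + 1)*(x + 4)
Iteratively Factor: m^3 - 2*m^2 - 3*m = (m + 1)*(m^2 - 3*m) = (m - 3)*(m + 1)*(m)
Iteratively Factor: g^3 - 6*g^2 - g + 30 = (g - 5)*(g^2 - g - 6) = (g - 5)*(g + 2)*(g - 3)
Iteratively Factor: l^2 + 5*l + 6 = (l + 2)*(l + 3)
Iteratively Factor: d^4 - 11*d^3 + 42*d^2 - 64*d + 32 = (d - 2)*(d^3 - 9*d^2 + 24*d - 16) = (d - 4)*(d - 2)*(d^2 - 5*d + 4) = (d - 4)^2*(d - 2)*(d - 1)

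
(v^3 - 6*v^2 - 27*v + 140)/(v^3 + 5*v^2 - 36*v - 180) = (v^2 - 11*v + 28)/(v^2 - 36)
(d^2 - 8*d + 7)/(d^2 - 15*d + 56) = (d - 1)/(d - 8)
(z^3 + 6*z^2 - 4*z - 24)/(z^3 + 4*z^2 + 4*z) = (z^2 + 4*z - 12)/(z*(z + 2))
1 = 1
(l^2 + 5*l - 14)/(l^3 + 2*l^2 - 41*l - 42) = (l - 2)/(l^2 - 5*l - 6)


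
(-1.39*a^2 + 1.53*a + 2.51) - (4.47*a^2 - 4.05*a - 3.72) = -5.86*a^2 + 5.58*a + 6.23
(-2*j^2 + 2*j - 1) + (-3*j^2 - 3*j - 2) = -5*j^2 - j - 3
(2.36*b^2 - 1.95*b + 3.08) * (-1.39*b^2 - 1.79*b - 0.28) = -3.2804*b^4 - 1.5139*b^3 - 1.4515*b^2 - 4.9672*b - 0.8624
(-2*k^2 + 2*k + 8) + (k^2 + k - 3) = -k^2 + 3*k + 5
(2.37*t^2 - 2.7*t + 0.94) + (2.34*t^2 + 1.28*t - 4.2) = 4.71*t^2 - 1.42*t - 3.26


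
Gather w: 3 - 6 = -3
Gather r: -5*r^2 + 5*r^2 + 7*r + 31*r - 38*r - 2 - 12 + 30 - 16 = 0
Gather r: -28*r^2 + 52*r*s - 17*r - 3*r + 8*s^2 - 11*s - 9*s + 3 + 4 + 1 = -28*r^2 + r*(52*s - 20) + 8*s^2 - 20*s + 8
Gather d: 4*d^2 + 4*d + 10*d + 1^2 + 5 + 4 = 4*d^2 + 14*d + 10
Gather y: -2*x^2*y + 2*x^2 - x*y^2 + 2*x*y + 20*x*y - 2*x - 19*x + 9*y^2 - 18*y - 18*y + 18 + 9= 2*x^2 - 21*x + y^2*(9 - x) + y*(-2*x^2 + 22*x - 36) + 27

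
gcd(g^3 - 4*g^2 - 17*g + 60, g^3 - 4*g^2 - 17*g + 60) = g^3 - 4*g^2 - 17*g + 60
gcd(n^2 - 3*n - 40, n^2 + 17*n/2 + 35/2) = n + 5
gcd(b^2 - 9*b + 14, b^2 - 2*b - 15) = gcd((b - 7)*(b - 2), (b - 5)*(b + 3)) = 1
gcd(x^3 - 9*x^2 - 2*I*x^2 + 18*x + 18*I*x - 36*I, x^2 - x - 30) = x - 6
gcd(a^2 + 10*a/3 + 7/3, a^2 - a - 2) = a + 1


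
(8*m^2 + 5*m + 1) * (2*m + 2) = 16*m^3 + 26*m^2 + 12*m + 2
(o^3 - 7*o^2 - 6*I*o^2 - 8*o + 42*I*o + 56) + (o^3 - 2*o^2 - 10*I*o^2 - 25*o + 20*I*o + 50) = 2*o^3 - 9*o^2 - 16*I*o^2 - 33*o + 62*I*o + 106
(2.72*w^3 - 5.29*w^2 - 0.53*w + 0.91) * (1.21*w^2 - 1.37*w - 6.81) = 3.2912*w^5 - 10.1273*w^4 - 11.9172*w^3 + 37.8521*w^2 + 2.3626*w - 6.1971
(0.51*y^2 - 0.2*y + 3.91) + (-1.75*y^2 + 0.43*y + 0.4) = -1.24*y^2 + 0.23*y + 4.31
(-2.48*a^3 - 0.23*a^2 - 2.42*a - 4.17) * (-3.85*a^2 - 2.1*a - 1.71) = 9.548*a^5 + 6.0935*a^4 + 14.0408*a^3 + 21.5298*a^2 + 12.8952*a + 7.1307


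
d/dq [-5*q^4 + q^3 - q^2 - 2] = q*(-20*q^2 + 3*q - 2)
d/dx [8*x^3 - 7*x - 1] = 24*x^2 - 7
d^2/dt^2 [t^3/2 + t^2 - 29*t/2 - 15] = 3*t + 2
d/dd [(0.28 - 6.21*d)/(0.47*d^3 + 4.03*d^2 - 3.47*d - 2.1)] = (5.8374*d^3 + 24.6315*d^2 - 2.2568*d + 14.0126)/(0.2209*d^6 + 3.7882*d^5 + 12.9791*d^4 - 29.9422*d^3 - 4.8851*d^2 + 14.574*d + 4.41)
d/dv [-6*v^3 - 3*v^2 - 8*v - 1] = -18*v^2 - 6*v - 8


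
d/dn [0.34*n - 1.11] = 0.340000000000000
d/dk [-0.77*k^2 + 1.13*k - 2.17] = 1.13 - 1.54*k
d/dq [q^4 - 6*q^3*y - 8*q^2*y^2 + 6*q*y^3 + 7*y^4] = 4*q^3 - 18*q^2*y - 16*q*y^2 + 6*y^3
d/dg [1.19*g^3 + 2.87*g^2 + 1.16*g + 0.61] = 3.57*g^2 + 5.74*g + 1.16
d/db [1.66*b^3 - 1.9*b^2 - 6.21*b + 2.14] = 4.98*b^2 - 3.8*b - 6.21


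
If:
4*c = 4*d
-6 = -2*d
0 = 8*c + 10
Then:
No Solution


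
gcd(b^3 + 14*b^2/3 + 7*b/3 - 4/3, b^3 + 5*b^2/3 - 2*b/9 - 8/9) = b + 1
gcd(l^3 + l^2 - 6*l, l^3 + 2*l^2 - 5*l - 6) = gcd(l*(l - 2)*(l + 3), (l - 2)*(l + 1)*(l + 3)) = l^2 + l - 6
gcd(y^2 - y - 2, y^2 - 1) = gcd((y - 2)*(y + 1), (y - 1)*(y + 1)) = y + 1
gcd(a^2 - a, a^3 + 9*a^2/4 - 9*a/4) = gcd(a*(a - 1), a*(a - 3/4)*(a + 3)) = a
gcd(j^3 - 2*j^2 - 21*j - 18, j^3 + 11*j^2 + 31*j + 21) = j^2 + 4*j + 3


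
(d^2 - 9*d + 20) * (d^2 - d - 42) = d^4 - 10*d^3 - 13*d^2 + 358*d - 840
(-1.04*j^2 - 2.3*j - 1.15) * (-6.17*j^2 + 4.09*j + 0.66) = 6.4168*j^4 + 9.9374*j^3 - 2.9979*j^2 - 6.2215*j - 0.759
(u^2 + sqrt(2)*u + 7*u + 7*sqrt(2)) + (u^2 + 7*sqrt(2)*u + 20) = 2*u^2 + 7*u + 8*sqrt(2)*u + 7*sqrt(2) + 20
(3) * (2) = 6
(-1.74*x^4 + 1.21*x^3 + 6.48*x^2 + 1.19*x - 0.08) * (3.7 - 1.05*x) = 1.827*x^5 - 7.7085*x^4 - 2.327*x^3 + 22.7265*x^2 + 4.487*x - 0.296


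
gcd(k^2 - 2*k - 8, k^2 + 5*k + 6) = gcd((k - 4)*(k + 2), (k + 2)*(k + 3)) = k + 2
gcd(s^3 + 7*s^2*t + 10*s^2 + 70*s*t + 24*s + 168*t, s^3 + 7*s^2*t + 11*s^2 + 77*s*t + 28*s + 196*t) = s^2 + 7*s*t + 4*s + 28*t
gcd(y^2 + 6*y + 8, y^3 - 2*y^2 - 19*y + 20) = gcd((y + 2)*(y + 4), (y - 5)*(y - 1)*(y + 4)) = y + 4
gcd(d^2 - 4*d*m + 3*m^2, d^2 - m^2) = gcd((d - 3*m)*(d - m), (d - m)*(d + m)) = d - m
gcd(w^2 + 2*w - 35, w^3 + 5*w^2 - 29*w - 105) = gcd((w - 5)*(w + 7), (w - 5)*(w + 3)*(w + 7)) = w^2 + 2*w - 35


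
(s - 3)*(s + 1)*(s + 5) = s^3 + 3*s^2 - 13*s - 15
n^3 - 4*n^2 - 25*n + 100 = (n - 5)*(n - 4)*(n + 5)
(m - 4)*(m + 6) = m^2 + 2*m - 24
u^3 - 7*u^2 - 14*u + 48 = (u - 8)*(u - 2)*(u + 3)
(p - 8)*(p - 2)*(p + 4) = p^3 - 6*p^2 - 24*p + 64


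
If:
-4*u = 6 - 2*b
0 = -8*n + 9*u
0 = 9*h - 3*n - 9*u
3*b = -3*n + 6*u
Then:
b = -7/3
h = -11/3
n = -3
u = -8/3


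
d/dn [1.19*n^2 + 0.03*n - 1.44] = 2.38*n + 0.03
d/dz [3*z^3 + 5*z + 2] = 9*z^2 + 5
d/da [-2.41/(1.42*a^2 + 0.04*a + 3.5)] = (6.8444*a + 0.0964)/(1.42*a^2 + 0.04*a + 3.5)^2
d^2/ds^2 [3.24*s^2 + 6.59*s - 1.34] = 6.48000000000000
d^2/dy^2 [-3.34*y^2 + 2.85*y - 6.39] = -6.68000000000000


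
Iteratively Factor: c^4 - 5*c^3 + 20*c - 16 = (c - 4)*(c^3 - c^2 - 4*c + 4) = (c - 4)*(c - 2)*(c^2 + c - 2) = (c - 4)*(c - 2)*(c - 1)*(c + 2)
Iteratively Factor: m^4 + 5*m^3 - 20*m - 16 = (m - 2)*(m^3 + 7*m^2 + 14*m + 8) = (m - 2)*(m + 1)*(m^2 + 6*m + 8) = (m - 2)*(m + 1)*(m + 4)*(m + 2)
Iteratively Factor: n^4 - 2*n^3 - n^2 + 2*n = (n - 2)*(n^3 - n) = n*(n - 2)*(n^2 - 1) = n*(n - 2)*(n - 1)*(n + 1)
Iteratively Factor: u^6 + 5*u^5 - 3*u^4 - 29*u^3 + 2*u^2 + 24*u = (u + 4)*(u^5 + u^4 - 7*u^3 - u^2 + 6*u) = (u + 1)*(u + 4)*(u^4 - 7*u^2 + 6*u) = (u - 1)*(u + 1)*(u + 4)*(u^3 + u^2 - 6*u) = (u - 1)*(u + 1)*(u + 3)*(u + 4)*(u^2 - 2*u) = (u - 2)*(u - 1)*(u + 1)*(u + 3)*(u + 4)*(u)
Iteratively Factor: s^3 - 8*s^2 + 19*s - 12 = (s - 1)*(s^2 - 7*s + 12) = (s - 3)*(s - 1)*(s - 4)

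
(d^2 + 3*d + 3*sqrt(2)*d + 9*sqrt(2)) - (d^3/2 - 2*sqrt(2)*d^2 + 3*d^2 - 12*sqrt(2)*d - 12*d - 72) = -d^3/2 - 2*d^2 + 2*sqrt(2)*d^2 + 15*d + 15*sqrt(2)*d + 9*sqrt(2) + 72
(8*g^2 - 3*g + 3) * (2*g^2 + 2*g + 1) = 16*g^4 + 10*g^3 + 8*g^2 + 3*g + 3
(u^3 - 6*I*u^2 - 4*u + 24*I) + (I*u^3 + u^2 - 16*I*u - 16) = u^3 + I*u^3 + u^2 - 6*I*u^2 - 4*u - 16*I*u - 16 + 24*I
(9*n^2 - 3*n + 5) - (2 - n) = 9*n^2 - 2*n + 3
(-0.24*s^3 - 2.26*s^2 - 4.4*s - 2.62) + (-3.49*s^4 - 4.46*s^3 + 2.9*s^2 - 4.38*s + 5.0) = -3.49*s^4 - 4.7*s^3 + 0.64*s^2 - 8.78*s + 2.38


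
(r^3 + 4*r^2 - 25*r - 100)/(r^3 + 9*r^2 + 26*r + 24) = (r^2 - 25)/(r^2 + 5*r + 6)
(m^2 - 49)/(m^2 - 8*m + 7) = (m + 7)/(m - 1)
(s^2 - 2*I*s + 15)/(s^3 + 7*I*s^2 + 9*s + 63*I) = (s - 5*I)/(s^2 + 4*I*s + 21)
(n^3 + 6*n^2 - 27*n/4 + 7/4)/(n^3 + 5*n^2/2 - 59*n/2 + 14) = (n - 1/2)/(n - 4)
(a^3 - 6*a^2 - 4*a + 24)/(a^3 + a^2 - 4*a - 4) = (a - 6)/(a + 1)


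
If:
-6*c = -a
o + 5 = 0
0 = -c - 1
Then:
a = -6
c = -1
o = -5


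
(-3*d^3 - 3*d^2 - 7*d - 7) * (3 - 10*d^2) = 30*d^5 + 30*d^4 + 61*d^3 + 61*d^2 - 21*d - 21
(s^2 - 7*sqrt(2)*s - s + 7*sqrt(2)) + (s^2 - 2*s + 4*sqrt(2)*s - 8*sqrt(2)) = 2*s^2 - 3*sqrt(2)*s - 3*s - sqrt(2)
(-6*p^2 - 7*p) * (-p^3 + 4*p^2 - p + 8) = 6*p^5 - 17*p^4 - 22*p^3 - 41*p^2 - 56*p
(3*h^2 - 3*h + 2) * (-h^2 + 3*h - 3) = -3*h^4 + 12*h^3 - 20*h^2 + 15*h - 6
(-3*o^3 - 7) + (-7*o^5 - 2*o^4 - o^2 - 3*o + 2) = -7*o^5 - 2*o^4 - 3*o^3 - o^2 - 3*o - 5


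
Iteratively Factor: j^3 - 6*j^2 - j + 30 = (j - 3)*(j^2 - 3*j - 10) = (j - 3)*(j + 2)*(j - 5)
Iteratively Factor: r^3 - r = (r + 1)*(r^2 - r) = r*(r + 1)*(r - 1)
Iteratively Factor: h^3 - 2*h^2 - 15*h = (h + 3)*(h^2 - 5*h) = h*(h + 3)*(h - 5)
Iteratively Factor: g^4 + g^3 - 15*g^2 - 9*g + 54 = (g - 3)*(g^3 + 4*g^2 - 3*g - 18) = (g - 3)*(g + 3)*(g^2 + g - 6) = (g - 3)*(g - 2)*(g + 3)*(g + 3)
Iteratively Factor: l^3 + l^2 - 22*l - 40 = (l - 5)*(l^2 + 6*l + 8) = (l - 5)*(l + 2)*(l + 4)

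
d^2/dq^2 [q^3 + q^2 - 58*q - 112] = 6*q + 2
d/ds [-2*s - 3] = -2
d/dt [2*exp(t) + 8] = 2*exp(t)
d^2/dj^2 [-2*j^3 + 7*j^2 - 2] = 14 - 12*j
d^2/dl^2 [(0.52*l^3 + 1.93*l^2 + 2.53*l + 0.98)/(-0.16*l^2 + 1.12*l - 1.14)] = (-2.77555756156289e-17*l^5 - 1.936128*l^3 + 5.94528*l^2 - 0.232224*l - 13.578184)/(0.004096*l^6 - 0.086016*l^5 + 0.689664*l^4 - 2.630656*l^3 + 4.913856*l^2 - 4.366656*l + 1.481544)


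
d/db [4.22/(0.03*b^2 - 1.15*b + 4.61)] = (4.853 - 0.2532*b)/(0.03*b^2 - 1.15*b + 4.61)^2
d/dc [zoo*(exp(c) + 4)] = zoo*exp(c)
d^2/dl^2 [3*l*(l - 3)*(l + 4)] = 18*l + 6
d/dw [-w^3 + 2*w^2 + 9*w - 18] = -3*w^2 + 4*w + 9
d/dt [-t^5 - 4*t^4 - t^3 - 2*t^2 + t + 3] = -5*t^4 - 16*t^3 - 3*t^2 - 4*t + 1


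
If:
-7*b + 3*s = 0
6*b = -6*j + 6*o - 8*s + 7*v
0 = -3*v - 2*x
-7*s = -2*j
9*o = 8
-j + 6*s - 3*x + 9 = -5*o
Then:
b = -631/3351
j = -30919/20106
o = 8/9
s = -4417/10053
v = -27581/10053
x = 27581/6702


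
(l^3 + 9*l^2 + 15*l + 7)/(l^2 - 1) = (l^2 + 8*l + 7)/(l - 1)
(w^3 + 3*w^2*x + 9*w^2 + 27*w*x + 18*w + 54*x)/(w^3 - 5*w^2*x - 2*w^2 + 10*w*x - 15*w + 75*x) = (-w^2 - 3*w*x - 6*w - 18*x)/(-w^2 + 5*w*x + 5*w - 25*x)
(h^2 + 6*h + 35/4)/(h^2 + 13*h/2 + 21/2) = (h + 5/2)/(h + 3)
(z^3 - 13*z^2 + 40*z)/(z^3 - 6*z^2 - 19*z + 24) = z*(z - 5)/(z^2 + 2*z - 3)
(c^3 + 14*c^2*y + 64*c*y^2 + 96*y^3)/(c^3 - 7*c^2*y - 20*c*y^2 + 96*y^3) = (c^2 + 10*c*y + 24*y^2)/(c^2 - 11*c*y + 24*y^2)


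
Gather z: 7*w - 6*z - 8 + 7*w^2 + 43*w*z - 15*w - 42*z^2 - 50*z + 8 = 7*w^2 - 8*w - 42*z^2 + z*(43*w - 56)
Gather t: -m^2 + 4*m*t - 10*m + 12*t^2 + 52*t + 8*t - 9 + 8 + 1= -m^2 - 10*m + 12*t^2 + t*(4*m + 60)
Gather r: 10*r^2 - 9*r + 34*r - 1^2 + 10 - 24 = 10*r^2 + 25*r - 15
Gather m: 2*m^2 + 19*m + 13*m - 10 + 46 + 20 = 2*m^2 + 32*m + 56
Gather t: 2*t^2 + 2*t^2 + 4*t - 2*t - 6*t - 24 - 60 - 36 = 4*t^2 - 4*t - 120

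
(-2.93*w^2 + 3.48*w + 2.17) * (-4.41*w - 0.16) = 12.9213*w^3 - 14.878*w^2 - 10.1265*w - 0.3472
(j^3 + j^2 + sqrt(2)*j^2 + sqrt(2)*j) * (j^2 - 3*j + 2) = j^5 - 2*j^4 + sqrt(2)*j^4 - 2*sqrt(2)*j^3 - j^3 - sqrt(2)*j^2 + 2*j^2 + 2*sqrt(2)*j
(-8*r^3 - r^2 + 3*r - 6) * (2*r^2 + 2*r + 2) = -16*r^5 - 18*r^4 - 12*r^3 - 8*r^2 - 6*r - 12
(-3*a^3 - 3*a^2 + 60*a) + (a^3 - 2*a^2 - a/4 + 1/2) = -2*a^3 - 5*a^2 + 239*a/4 + 1/2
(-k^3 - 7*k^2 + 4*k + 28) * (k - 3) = -k^4 - 4*k^3 + 25*k^2 + 16*k - 84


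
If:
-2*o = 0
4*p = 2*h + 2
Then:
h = 2*p - 1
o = 0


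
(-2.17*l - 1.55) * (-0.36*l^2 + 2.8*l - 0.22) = 0.7812*l^3 - 5.518*l^2 - 3.8626*l + 0.341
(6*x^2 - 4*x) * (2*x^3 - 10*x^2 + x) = 12*x^5 - 68*x^4 + 46*x^3 - 4*x^2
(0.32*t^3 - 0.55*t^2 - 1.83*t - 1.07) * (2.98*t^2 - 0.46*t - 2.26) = 0.9536*t^5 - 1.7862*t^4 - 5.9236*t^3 - 1.1038*t^2 + 4.628*t + 2.4182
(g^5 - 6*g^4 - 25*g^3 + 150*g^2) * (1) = g^5 - 6*g^4 - 25*g^3 + 150*g^2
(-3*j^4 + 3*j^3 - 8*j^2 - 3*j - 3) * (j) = -3*j^5 + 3*j^4 - 8*j^3 - 3*j^2 - 3*j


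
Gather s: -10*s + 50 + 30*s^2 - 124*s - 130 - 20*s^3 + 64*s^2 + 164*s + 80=-20*s^3 + 94*s^2 + 30*s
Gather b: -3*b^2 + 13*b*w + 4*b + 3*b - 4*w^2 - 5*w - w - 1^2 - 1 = -3*b^2 + b*(13*w + 7) - 4*w^2 - 6*w - 2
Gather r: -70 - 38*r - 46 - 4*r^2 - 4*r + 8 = -4*r^2 - 42*r - 108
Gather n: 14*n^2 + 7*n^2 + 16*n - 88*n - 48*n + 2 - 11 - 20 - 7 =21*n^2 - 120*n - 36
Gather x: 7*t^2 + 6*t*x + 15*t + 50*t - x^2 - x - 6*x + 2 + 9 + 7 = 7*t^2 + 65*t - x^2 + x*(6*t - 7) + 18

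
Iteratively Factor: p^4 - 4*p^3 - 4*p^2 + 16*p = (p - 2)*(p^3 - 2*p^2 - 8*p) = (p - 4)*(p - 2)*(p^2 + 2*p) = p*(p - 4)*(p - 2)*(p + 2)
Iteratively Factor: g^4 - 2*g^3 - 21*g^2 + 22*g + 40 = (g - 5)*(g^3 + 3*g^2 - 6*g - 8) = (g - 5)*(g + 4)*(g^2 - g - 2) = (g - 5)*(g - 2)*(g + 4)*(g + 1)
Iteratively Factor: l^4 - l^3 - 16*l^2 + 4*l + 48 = (l - 4)*(l^3 + 3*l^2 - 4*l - 12) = (l - 4)*(l + 3)*(l^2 - 4) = (l - 4)*(l - 2)*(l + 3)*(l + 2)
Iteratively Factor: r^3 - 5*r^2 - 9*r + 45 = (r - 3)*(r^2 - 2*r - 15) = (r - 3)*(r + 3)*(r - 5)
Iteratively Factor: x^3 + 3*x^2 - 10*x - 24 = (x - 3)*(x^2 + 6*x + 8) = (x - 3)*(x + 2)*(x + 4)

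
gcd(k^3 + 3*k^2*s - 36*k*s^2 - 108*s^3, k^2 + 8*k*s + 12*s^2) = k + 6*s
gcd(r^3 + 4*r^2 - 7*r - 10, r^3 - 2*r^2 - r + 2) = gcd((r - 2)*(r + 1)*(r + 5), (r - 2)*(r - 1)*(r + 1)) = r^2 - r - 2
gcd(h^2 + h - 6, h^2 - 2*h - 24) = 1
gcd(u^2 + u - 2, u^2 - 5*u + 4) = u - 1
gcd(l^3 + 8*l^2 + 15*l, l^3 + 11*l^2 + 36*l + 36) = l + 3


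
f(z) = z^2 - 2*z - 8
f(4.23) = 1.43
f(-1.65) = -1.98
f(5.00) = 7.00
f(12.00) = 112.00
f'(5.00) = 8.00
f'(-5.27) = -12.54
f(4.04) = 0.24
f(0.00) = -8.00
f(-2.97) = 6.76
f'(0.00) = -2.00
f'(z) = 2*z - 2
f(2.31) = -7.28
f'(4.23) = 6.46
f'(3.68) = 5.36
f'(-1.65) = -5.30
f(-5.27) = 30.31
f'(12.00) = 22.00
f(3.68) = -1.82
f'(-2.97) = -7.94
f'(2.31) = 2.62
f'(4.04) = 6.08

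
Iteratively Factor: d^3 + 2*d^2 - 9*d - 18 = (d + 3)*(d^2 - d - 6) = (d - 3)*(d + 3)*(d + 2)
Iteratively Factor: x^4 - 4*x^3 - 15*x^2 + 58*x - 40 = (x + 4)*(x^3 - 8*x^2 + 17*x - 10) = (x - 1)*(x + 4)*(x^2 - 7*x + 10) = (x - 2)*(x - 1)*(x + 4)*(x - 5)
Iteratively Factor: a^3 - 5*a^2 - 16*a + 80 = (a + 4)*(a^2 - 9*a + 20) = (a - 4)*(a + 4)*(a - 5)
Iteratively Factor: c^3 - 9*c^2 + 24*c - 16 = (c - 4)*(c^2 - 5*c + 4) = (c - 4)*(c - 1)*(c - 4)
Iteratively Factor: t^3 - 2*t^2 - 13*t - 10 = (t + 2)*(t^2 - 4*t - 5) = (t + 1)*(t + 2)*(t - 5)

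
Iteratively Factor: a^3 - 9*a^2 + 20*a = (a)*(a^2 - 9*a + 20) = a*(a - 4)*(a - 5)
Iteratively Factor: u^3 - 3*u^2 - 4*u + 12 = (u - 3)*(u^2 - 4) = (u - 3)*(u - 2)*(u + 2)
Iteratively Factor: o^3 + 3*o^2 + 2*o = (o + 2)*(o^2 + o) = o*(o + 2)*(o + 1)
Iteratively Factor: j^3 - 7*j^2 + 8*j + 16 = (j + 1)*(j^2 - 8*j + 16) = (j - 4)*(j + 1)*(j - 4)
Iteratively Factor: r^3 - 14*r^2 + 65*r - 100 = (r - 5)*(r^2 - 9*r + 20) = (r - 5)^2*(r - 4)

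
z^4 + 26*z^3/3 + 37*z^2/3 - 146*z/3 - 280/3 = (z - 7/3)*(z + 2)*(z + 4)*(z + 5)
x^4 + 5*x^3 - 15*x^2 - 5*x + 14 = (x - 2)*(x - 1)*(x + 1)*(x + 7)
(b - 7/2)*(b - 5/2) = b^2 - 6*b + 35/4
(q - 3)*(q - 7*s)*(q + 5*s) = q^3 - 2*q^2*s - 3*q^2 - 35*q*s^2 + 6*q*s + 105*s^2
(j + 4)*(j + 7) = j^2 + 11*j + 28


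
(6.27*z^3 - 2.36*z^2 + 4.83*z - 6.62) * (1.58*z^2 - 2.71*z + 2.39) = 9.9066*z^5 - 20.7205*z^4 + 29.0123*z^3 - 29.1893*z^2 + 29.4839*z - 15.8218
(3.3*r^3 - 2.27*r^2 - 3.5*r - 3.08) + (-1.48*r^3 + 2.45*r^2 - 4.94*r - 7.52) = 1.82*r^3 + 0.18*r^2 - 8.44*r - 10.6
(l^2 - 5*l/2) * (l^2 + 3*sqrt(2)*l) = l^4 - 5*l^3/2 + 3*sqrt(2)*l^3 - 15*sqrt(2)*l^2/2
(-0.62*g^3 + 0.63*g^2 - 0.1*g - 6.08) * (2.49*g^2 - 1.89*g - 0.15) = -1.5438*g^5 + 2.7405*g^4 - 1.3467*g^3 - 15.0447*g^2 + 11.5062*g + 0.912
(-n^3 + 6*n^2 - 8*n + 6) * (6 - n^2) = n^5 - 6*n^4 + 2*n^3 + 30*n^2 - 48*n + 36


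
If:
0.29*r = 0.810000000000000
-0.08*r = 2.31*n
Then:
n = -0.10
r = 2.79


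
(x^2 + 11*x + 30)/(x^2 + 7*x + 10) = (x + 6)/(x + 2)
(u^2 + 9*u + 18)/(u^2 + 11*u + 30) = (u + 3)/(u + 5)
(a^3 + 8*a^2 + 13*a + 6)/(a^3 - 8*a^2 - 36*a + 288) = (a^2 + 2*a + 1)/(a^2 - 14*a + 48)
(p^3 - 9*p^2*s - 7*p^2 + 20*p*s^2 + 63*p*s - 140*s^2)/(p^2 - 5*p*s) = p - 4*s - 7 + 28*s/p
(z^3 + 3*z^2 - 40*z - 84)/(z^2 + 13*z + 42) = (z^2 - 4*z - 12)/(z + 6)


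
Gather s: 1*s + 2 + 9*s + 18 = 10*s + 20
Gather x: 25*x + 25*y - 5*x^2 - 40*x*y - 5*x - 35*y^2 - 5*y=-5*x^2 + x*(20 - 40*y) - 35*y^2 + 20*y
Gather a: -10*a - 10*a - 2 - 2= -20*a - 4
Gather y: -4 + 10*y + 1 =10*y - 3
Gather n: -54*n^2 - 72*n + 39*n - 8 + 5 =-54*n^2 - 33*n - 3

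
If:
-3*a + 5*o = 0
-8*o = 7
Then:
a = -35/24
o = -7/8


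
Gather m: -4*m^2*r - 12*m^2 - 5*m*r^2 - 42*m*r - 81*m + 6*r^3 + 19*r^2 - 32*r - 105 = m^2*(-4*r - 12) + m*(-5*r^2 - 42*r - 81) + 6*r^3 + 19*r^2 - 32*r - 105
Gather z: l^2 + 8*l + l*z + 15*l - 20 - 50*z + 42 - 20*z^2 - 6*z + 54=l^2 + 23*l - 20*z^2 + z*(l - 56) + 76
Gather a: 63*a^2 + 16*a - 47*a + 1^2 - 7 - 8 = 63*a^2 - 31*a - 14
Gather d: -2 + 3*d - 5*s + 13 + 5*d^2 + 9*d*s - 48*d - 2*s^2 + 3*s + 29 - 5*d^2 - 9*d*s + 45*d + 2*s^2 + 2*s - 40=0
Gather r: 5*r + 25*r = 30*r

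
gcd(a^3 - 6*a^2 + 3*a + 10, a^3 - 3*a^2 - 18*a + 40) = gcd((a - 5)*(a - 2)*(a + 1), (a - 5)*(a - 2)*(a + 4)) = a^2 - 7*a + 10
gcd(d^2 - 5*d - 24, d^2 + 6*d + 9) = d + 3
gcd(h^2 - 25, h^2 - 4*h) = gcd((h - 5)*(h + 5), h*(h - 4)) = 1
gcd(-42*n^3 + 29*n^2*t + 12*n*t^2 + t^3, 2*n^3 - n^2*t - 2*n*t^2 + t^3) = -n + t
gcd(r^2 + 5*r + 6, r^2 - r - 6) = r + 2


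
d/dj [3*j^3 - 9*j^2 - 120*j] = 9*j^2 - 18*j - 120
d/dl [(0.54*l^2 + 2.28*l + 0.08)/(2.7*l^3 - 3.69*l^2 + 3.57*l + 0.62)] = (-1.458*l^4 - 12.312*l^3 + 9.693*l^2 + 1.26*l + 1.128)/(7.29*l^6 - 19.926*l^5 + 32.8941*l^4 - 22.9986*l^3 + 8.1693*l^2 + 4.4268*l + 0.3844)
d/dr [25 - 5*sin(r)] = -5*cos(r)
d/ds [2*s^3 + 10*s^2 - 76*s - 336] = 6*s^2 + 20*s - 76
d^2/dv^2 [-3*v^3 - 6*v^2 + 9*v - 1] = -18*v - 12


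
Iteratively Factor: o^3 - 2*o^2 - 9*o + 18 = (o - 3)*(o^2 + o - 6) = (o - 3)*(o - 2)*(o + 3)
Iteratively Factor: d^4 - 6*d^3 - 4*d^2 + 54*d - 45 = (d - 1)*(d^3 - 5*d^2 - 9*d + 45) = (d - 5)*(d - 1)*(d^2 - 9) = (d - 5)*(d - 3)*(d - 1)*(d + 3)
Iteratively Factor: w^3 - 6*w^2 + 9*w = (w - 3)*(w^2 - 3*w) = (w - 3)^2*(w)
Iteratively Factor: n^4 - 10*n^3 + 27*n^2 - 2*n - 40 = (n - 4)*(n^3 - 6*n^2 + 3*n + 10) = (n - 4)*(n - 2)*(n^2 - 4*n - 5) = (n - 5)*(n - 4)*(n - 2)*(n + 1)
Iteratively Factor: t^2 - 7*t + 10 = (t - 2)*(t - 5)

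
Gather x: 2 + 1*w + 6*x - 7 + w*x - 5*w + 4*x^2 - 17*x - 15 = -4*w + 4*x^2 + x*(w - 11) - 20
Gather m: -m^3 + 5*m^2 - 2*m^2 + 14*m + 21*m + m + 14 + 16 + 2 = -m^3 + 3*m^2 + 36*m + 32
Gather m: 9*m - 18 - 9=9*m - 27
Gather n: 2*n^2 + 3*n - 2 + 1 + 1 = 2*n^2 + 3*n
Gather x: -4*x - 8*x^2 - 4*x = -8*x^2 - 8*x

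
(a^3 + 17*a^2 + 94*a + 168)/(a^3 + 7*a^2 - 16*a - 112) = (a + 6)/(a - 4)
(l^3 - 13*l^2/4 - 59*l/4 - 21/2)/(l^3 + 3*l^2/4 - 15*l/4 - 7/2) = (l - 6)/(l - 2)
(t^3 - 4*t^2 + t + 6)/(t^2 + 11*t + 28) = (t^3 - 4*t^2 + t + 6)/(t^2 + 11*t + 28)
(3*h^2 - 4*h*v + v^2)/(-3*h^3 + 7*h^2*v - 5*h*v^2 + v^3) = 1/(-h + v)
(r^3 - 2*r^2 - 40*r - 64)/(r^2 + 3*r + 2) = (r^2 - 4*r - 32)/(r + 1)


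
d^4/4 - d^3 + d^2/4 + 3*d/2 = d*(d/4 + 1/4)*(d - 3)*(d - 2)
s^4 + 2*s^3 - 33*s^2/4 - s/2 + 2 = (s - 2)*(s - 1/2)*(s + 1/2)*(s + 4)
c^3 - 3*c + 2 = (c - 1)^2*(c + 2)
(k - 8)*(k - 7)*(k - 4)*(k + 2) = k^4 - 17*k^3 + 78*k^2 + 8*k - 448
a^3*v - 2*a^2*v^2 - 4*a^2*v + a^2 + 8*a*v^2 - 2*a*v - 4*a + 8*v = (a - 4)*(a - 2*v)*(a*v + 1)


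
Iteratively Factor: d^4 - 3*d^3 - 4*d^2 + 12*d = (d)*(d^3 - 3*d^2 - 4*d + 12) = d*(d - 3)*(d^2 - 4) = d*(d - 3)*(d + 2)*(d - 2)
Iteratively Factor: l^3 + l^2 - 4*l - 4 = (l - 2)*(l^2 + 3*l + 2) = (l - 2)*(l + 2)*(l + 1)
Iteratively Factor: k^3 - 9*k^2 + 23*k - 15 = (k - 1)*(k^2 - 8*k + 15) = (k - 5)*(k - 1)*(k - 3)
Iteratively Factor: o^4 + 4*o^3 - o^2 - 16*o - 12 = (o + 1)*(o^3 + 3*o^2 - 4*o - 12) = (o + 1)*(o + 3)*(o^2 - 4) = (o - 2)*(o + 1)*(o + 3)*(o + 2)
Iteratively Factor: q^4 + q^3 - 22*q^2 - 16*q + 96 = (q - 2)*(q^3 + 3*q^2 - 16*q - 48) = (q - 2)*(q + 4)*(q^2 - q - 12) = (q - 4)*(q - 2)*(q + 4)*(q + 3)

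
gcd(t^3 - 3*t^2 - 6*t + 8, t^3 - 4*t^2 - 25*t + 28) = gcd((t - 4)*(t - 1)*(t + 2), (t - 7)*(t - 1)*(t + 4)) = t - 1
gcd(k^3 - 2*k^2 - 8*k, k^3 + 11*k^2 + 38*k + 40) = k + 2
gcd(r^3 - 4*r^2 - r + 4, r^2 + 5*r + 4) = r + 1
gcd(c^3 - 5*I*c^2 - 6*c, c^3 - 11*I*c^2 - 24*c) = c^2 - 3*I*c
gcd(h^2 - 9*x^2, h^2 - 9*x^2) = -h^2 + 9*x^2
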